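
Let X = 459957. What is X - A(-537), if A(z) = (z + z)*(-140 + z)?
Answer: -267141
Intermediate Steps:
A(z) = 2*z*(-140 + z) (A(z) = (2*z)*(-140 + z) = 2*z*(-140 + z))
X - A(-537) = 459957 - 2*(-537)*(-140 - 537) = 459957 - 2*(-537)*(-677) = 459957 - 1*727098 = 459957 - 727098 = -267141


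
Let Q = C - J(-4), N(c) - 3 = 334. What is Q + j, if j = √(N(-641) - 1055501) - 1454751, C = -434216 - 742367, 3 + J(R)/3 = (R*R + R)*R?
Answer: -2631181 + 2*I*√263791 ≈ -2.6312e+6 + 1027.2*I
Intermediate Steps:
N(c) = 337 (N(c) = 3 + 334 = 337)
J(R) = -9 + 3*R*(R + R²) (J(R) = -9 + 3*((R*R + R)*R) = -9 + 3*((R² + R)*R) = -9 + 3*((R + R²)*R) = -9 + 3*(R*(R + R²)) = -9 + 3*R*(R + R²))
C = -1176583
j = -1454751 + 2*I*√263791 (j = √(337 - 1055501) - 1454751 = √(-1055164) - 1454751 = 2*I*√263791 - 1454751 = -1454751 + 2*I*√263791 ≈ -1.4548e+6 + 1027.2*I)
Q = -1176430 (Q = -1176583 - (-9 + 3*(-4)² + 3*(-4)³) = -1176583 - (-9 + 3*16 + 3*(-64)) = -1176583 - (-9 + 48 - 192) = -1176583 - 1*(-153) = -1176583 + 153 = -1176430)
Q + j = -1176430 + (-1454751 + 2*I*√263791) = -2631181 + 2*I*√263791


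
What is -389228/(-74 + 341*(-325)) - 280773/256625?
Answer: 68748190573/28459455875 ≈ 2.4157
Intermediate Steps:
-389228/(-74 + 341*(-325)) - 280773/256625 = -389228/(-74 - 110825) - 280773*1/256625 = -389228/(-110899) - 280773/256625 = -389228*(-1/110899) - 280773/256625 = 389228/110899 - 280773/256625 = 68748190573/28459455875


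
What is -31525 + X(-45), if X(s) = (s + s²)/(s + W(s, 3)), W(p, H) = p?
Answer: -31547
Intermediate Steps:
X(s) = (s + s²)/(2*s) (X(s) = (s + s²)/(s + s) = (s + s²)/((2*s)) = (s + s²)*(1/(2*s)) = (s + s²)/(2*s))
-31525 + X(-45) = -31525 + (½ + (½)*(-45)) = -31525 + (½ - 45/2) = -31525 - 22 = -31547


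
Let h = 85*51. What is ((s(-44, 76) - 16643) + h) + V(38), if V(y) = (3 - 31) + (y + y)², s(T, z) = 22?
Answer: -6538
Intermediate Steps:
h = 4335
V(y) = -28 + 4*y² (V(y) = -28 + (2*y)² = -28 + 4*y²)
((s(-44, 76) - 16643) + h) + V(38) = ((22 - 16643) + 4335) + (-28 + 4*38²) = (-16621 + 4335) + (-28 + 4*1444) = -12286 + (-28 + 5776) = -12286 + 5748 = -6538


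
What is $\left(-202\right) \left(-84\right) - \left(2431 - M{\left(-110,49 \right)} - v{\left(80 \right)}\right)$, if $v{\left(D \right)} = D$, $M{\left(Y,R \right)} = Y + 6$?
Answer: $14513$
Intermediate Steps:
$M{\left(Y,R \right)} = 6 + Y$
$\left(-202\right) \left(-84\right) - \left(2431 - M{\left(-110,49 \right)} - v{\left(80 \right)}\right) = \left(-202\right) \left(-84\right) + \left(\left(80 + \left(6 - 110\right)\right) - 2431\right) = 16968 + \left(\left(80 - 104\right) - 2431\right) = 16968 - 2455 = 14513$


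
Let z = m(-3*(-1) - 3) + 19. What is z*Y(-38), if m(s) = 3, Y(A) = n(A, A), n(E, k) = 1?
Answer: 22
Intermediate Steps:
Y(A) = 1
z = 22 (z = 3 + 19 = 22)
z*Y(-38) = 22*1 = 22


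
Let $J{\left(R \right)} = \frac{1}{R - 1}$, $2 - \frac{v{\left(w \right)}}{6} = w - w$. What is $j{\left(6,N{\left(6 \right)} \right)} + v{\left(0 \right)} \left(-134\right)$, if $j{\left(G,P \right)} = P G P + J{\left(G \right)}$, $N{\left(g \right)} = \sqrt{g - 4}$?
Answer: $- \frac{7979}{5} \approx -1595.8$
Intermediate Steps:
$v{\left(w \right)} = 12$ ($v{\left(w \right)} = 12 - 6 \left(w - w\right) = 12 - 0 = 12 + 0 = 12$)
$N{\left(g \right)} = \sqrt{-4 + g}$
$J{\left(R \right)} = \frac{1}{-1 + R}$
$j{\left(G,P \right)} = \frac{1}{-1 + G} + G P^{2}$ ($j{\left(G,P \right)} = P G P + \frac{1}{-1 + G} = G P P + \frac{1}{-1 + G} = G P^{2} + \frac{1}{-1 + G} = \frac{1}{-1 + G} + G P^{2}$)
$j{\left(6,N{\left(6 \right)} \right)} + v{\left(0 \right)} \left(-134\right) = \frac{1 + 6 \left(\sqrt{-4 + 6}\right)^{2} \left(-1 + 6\right)}{-1 + 6} + 12 \left(-134\right) = \frac{1 + 6 \left(\sqrt{2}\right)^{2} \cdot 5}{5} - 1608 = \frac{1 + 6 \cdot 2 \cdot 5}{5} - 1608 = \frac{1 + 60}{5} - 1608 = \frac{1}{5} \cdot 61 - 1608 = \frac{61}{5} - 1608 = - \frac{7979}{5}$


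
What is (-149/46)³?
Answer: -3307949/97336 ≈ -33.985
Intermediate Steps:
(-149/46)³ = -3307949/97336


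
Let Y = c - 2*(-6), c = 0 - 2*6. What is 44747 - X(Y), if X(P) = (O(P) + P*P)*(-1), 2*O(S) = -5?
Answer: 89489/2 ≈ 44745.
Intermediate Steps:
O(S) = -5/2 (O(S) = (1/2)*(-5) = -5/2)
c = -12 (c = 0 - 12 = -12)
Y = 0 (Y = -12 - 2*(-6) = -12 + 12 = 0)
X(P) = 5/2 - P**2 (X(P) = (-5/2 + P*P)*(-1) = (-5/2 + P**2)*(-1) = 5/2 - P**2)
44747 - X(Y) = 44747 - (5/2 - 1*0**2) = 44747 - (5/2 - 1*0) = 44747 - (5/2 + 0) = 44747 - 1*5/2 = 44747 - 5/2 = 89489/2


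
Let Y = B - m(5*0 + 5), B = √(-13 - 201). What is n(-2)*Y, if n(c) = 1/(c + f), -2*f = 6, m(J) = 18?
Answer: 18/5 - I*√214/5 ≈ 3.6 - 2.9257*I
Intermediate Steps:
B = I*√214 (B = √(-214) = I*√214 ≈ 14.629*I)
f = -3 (f = -½*6 = -3)
n(c) = 1/(-3 + c) (n(c) = 1/(c - 3) = 1/(-3 + c))
Y = -18 + I*√214 (Y = I*√214 - 1*18 = I*√214 - 18 = -18 + I*√214 ≈ -18.0 + 14.629*I)
n(-2)*Y = (-18 + I*√214)/(-3 - 2) = (-18 + I*√214)/(-5) = -(-18 + I*√214)/5 = 18/5 - I*√214/5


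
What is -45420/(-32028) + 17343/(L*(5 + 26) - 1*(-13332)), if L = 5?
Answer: 97336762/35996803 ≈ 2.7040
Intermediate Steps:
-45420/(-32028) + 17343/(L*(5 + 26) - 1*(-13332)) = -45420/(-32028) + 17343/(5*(5 + 26) - 1*(-13332)) = -45420*(-1/32028) + 17343/(5*31 + 13332) = 3785/2669 + 17343/(155 + 13332) = 3785/2669 + 17343/13487 = 97336762/35996803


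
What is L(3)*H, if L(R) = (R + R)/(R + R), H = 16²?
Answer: 256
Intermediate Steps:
H = 256
L(R) = 1 (L(R) = (2*R)/((2*R)) = (2*R)*(1/(2*R)) = 1)
L(3)*H = 1*256 = 256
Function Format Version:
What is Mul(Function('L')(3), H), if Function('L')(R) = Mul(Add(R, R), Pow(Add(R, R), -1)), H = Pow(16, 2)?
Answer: 256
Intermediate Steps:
H = 256
Function('L')(R) = 1 (Function('L')(R) = Mul(Mul(2, R), Pow(Mul(2, R), -1)) = Mul(Mul(2, R), Mul(Rational(1, 2), Pow(R, -1))) = 1)
Mul(Function('L')(3), H) = Mul(1, 256) = 256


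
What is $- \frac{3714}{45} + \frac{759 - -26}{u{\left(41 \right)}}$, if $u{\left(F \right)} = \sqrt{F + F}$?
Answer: $- \frac{1238}{15} + \frac{785 \sqrt{82}}{82} \approx 4.1554$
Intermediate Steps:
$u{\left(F \right)} = \sqrt{2} \sqrt{F}$ ($u{\left(F \right)} = \sqrt{2 F} = \sqrt{2} \sqrt{F}$)
$- \frac{3714}{45} + \frac{759 - -26}{u{\left(41 \right)}} = - \frac{3714}{45} + \frac{759 - -26}{\sqrt{2} \sqrt{41}} = \left(-3714\right) \frac{1}{45} + \frac{759 + 26}{\sqrt{82}} = - \frac{1238}{15} + 785 \frac{\sqrt{82}}{82} = - \frac{1238}{15} + \frac{785 \sqrt{82}}{82}$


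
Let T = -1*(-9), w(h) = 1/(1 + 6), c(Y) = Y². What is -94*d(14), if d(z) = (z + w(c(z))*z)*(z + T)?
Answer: -34592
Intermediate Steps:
w(h) = ⅐ (w(h) = 1/7 = ⅐)
T = 9
d(z) = 8*z*(9 + z)/7 (d(z) = (z + z/7)*(z + 9) = (8*z/7)*(9 + z) = 8*z*(9 + z)/7)
-94*d(14) = -752*14*(9 + 14)/7 = -752*14*23/7 = -94*368 = -34592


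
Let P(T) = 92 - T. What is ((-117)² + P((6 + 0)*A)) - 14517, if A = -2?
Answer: -724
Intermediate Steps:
((-117)² + P((6 + 0)*A)) - 14517 = ((-117)² + (92 - (6 + 0)*(-2))) - 14517 = (13689 + (92 - 6*(-2))) - 14517 = (13689 + (92 - 1*(-12))) - 14517 = (13689 + (92 + 12)) - 14517 = (13689 + 104) - 14517 = 13793 - 14517 = -724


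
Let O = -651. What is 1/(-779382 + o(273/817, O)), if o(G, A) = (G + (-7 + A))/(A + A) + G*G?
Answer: -124152954/96762501019931 ≈ -1.2831e-6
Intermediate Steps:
o(G, A) = G² + (-7 + A + G)/(2*A) (o(G, A) = (-7 + A + G)/((2*A)) + G² = (-7 + A + G)*(1/(2*A)) + G² = (-7 + A + G)/(2*A) + G² = G² + (-7 + A + G)/(2*A))
1/(-779382 + o(273/817, O)) = 1/(-779382 + (½)*(-7 + 273/817 - 651*(1 + 2*(273/817)²))/(-651)) = 1/(-779382 + (½)*(-1/651)*(-7 + 273*(1/817) - 651*(1 + 2*(273*(1/817))²))) = 1/(-779382 + (½)*(-1/651)*(-7 + 273/817 - 651*(1 + 2*(273/817)²))) = 1/(-779382 + (½)*(-1/651)*(-7 + 273/817 - 651*(1 + 2*(74529/667489)))) = 1/(-779382 + (½)*(-1/651)*(-7 + 273/817 - 651*(1 + 149058/667489))) = 1/(-779382 + (½)*(-1/651)*(-7 + 273/817 - 651*816547/667489)) = 1/(-779382 + (½)*(-1/651)*(-7 + 273/817 - 531572097/667489)) = 1/(-779382 + (½)*(-1/651)*(-536021479/667489)) = 1/(-779382 + 76574497/124152954) = 1/(-96762501019931/124152954) = -124152954/96762501019931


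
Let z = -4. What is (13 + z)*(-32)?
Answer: -288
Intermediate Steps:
(13 + z)*(-32) = (13 - 4)*(-32) = 9*(-32) = -288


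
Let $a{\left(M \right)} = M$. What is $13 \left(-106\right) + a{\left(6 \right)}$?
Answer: $-1372$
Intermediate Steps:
$13 \left(-106\right) + a{\left(6 \right)} = 13 \left(-106\right) + 6 = -1378 + 6 = -1372$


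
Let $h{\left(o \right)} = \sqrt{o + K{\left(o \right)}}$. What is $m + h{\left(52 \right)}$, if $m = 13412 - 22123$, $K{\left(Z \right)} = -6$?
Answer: $-8711 + \sqrt{46} \approx -8704.2$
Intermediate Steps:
$m = -8711$ ($m = 13412 - 22123 = -8711$)
$h{\left(o \right)} = \sqrt{-6 + o}$ ($h{\left(o \right)} = \sqrt{o - 6} = \sqrt{-6 + o}$)
$m + h{\left(52 \right)} = -8711 + \sqrt{-6 + 52} = -8711 + \sqrt{46}$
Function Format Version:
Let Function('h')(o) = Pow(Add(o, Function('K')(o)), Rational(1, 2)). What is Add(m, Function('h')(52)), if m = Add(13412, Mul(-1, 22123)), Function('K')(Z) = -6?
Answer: Add(-8711, Pow(46, Rational(1, 2))) ≈ -8704.2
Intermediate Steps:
m = -8711 (m = Add(13412, -22123) = -8711)
Function('h')(o) = Pow(Add(-6, o), Rational(1, 2)) (Function('h')(o) = Pow(Add(o, -6), Rational(1, 2)) = Pow(Add(-6, o), Rational(1, 2)))
Add(m, Function('h')(52)) = Add(-8711, Pow(Add(-6, 52), Rational(1, 2))) = Add(-8711, Pow(46, Rational(1, 2)))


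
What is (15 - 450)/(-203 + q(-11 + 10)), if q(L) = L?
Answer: 145/68 ≈ 2.1324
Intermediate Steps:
(15 - 450)/(-203 + q(-11 + 10)) = (15 - 450)/(-203 + (-11 + 10)) = -435/(-203 - 1) = -435/(-204) = -435*(-1/204) = 145/68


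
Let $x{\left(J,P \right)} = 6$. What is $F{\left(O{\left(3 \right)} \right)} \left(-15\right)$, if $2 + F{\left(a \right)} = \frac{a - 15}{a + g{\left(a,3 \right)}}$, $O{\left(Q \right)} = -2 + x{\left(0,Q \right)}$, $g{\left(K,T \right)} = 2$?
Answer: $\frac{115}{2} \approx 57.5$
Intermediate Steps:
$O{\left(Q \right)} = 4$ ($O{\left(Q \right)} = -2 + 6 = 4$)
$F{\left(a \right)} = -2 + \frac{-15 + a}{2 + a}$ ($F{\left(a \right)} = -2 + \frac{a - 15}{a + 2} = -2 + \frac{-15 + a}{2 + a}$)
$F{\left(O{\left(3 \right)} \right)} \left(-15\right) = \frac{-19 - 4}{2 + 4} \left(-15\right) = \frac{-19 - 4}{6} \left(-15\right) = \frac{1}{6} \left(-23\right) \left(-15\right) = \left(- \frac{23}{6}\right) \left(-15\right) = \frac{115}{2}$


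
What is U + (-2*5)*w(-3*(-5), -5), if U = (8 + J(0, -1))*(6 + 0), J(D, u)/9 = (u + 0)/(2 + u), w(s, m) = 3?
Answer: -36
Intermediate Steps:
J(D, u) = 9*u/(2 + u) (J(D, u) = 9*((u + 0)/(2 + u)) = 9*(u/(2 + u)) = 9*u/(2 + u))
U = -6 (U = (8 + 9*(-1)/(2 - 1))*(6 + 0) = (8 + 9*(-1)/1)*6 = (8 + 9*(-1)*1)*6 = (8 - 9)*6 = -1*6 = -6)
U + (-2*5)*w(-3*(-5), -5) = -6 - 2*5*3 = -6 - 10*3 = -6 - 30 = -36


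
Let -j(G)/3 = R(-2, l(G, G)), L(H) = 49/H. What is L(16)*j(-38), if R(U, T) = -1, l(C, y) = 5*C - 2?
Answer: 147/16 ≈ 9.1875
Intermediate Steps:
l(C, y) = -2 + 5*C
j(G) = 3 (j(G) = -3*(-1) = 3)
L(16)*j(-38) = (49/16)*3 = 147/16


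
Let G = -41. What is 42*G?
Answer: -1722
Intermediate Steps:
42*G = 42*(-41) = -1722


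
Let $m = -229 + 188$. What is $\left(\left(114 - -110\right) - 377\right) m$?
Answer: $6273$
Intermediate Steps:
$m = -41$
$\left(\left(114 - -110\right) - 377\right) m = \left(\left(114 - -110\right) - 377\right) \left(-41\right) = \left(\left(114 + 110\right) - 377\right) \left(-41\right) = \left(224 - 377\right) \left(-41\right) = \left(-153\right) \left(-41\right) = 6273$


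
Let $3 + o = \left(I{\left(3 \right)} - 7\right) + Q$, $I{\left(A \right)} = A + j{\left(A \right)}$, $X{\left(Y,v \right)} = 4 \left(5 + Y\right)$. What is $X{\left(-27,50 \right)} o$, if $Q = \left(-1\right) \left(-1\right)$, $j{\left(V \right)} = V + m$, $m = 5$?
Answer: $-176$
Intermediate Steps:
$j{\left(V \right)} = 5 + V$ ($j{\left(V \right)} = V + 5 = 5 + V$)
$X{\left(Y,v \right)} = 20 + 4 Y$
$Q = 1$
$I{\left(A \right)} = 5 + 2 A$ ($I{\left(A \right)} = A + \left(5 + A\right) = 5 + 2 A$)
$o = 2$ ($o = -3 + \left(\left(\left(5 + 2 \cdot 3\right) - 7\right) + 1\right) = -3 + \left(\left(\left(5 + 6\right) - 7\right) + 1\right) = -3 + \left(\left(11 - 7\right) + 1\right) = -3 + \left(4 + 1\right) = -3 + 5 = 2$)
$X{\left(-27,50 \right)} o = \left(20 + 4 \left(-27\right)\right) 2 = \left(20 - 108\right) 2 = \left(-88\right) 2 = -176$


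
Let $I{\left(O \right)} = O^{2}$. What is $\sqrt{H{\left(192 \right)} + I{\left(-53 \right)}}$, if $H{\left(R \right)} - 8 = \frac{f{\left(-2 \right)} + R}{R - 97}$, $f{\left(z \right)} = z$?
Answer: $\sqrt{2819} \approx 53.094$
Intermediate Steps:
$H{\left(R \right)} = 8 + \frac{-2 + R}{-97 + R}$ ($H{\left(R \right)} = 8 + \frac{-2 + R}{R - 97} = 8 + \frac{-2 + R}{-97 + R}$)
$\sqrt{H{\left(192 \right)} + I{\left(-53 \right)}} = \sqrt{\frac{-778 + 9 \cdot 192}{-97 + 192} + \left(-53\right)^{2}} = \sqrt{\frac{-778 + 1728}{95} + 2809} = \sqrt{\frac{1}{95} \cdot 950 + 2809} = \sqrt{10 + 2809} = \sqrt{2819}$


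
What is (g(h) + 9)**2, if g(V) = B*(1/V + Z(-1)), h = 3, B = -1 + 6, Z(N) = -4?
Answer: 784/9 ≈ 87.111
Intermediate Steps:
B = 5
g(V) = -20 + 5/V (g(V) = 5*(1/V - 4) = 5*(-4 + 1/V) = -20 + 5/V)
(g(h) + 9)**2 = ((-20 + 5/3) + 9)**2 = (-55/3 + 9)**2 = (-28/3)**2 = 784/9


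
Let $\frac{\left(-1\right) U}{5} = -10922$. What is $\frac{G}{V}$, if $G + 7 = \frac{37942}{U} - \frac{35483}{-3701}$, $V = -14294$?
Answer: $- \frac{331684351}{1444491676670} \approx -0.00022962$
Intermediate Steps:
$U = 54610$ ($U = \left(-5\right) \left(-10922\right) = 54610$)
$G = \frac{331684351}{101055805}$ ($G = -7 + \left(\frac{37942}{54610} - \frac{35483}{-3701}\right) = -7 + \left(37942 \cdot \frac{1}{54610} - - \frac{35483}{3701}\right) = -7 + \left(\frac{18971}{27305} + \frac{35483}{3701}\right) = -7 + \frac{1039074986}{101055805} = \frac{331684351}{101055805} \approx 3.2822$)
$\frac{G}{V} = \frac{331684351}{101055805 \left(-14294\right)} = \frac{331684351}{101055805} \left(- \frac{1}{14294}\right) = - \frac{331684351}{1444491676670}$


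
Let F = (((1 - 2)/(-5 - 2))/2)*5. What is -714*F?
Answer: -255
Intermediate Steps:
F = 5/14 (F = (-1/(-7)*(½))*5 = (-1*(-⅐)*(½))*5 = ((⅐)*(½))*5 = (1/14)*5 = 5/14 ≈ 0.35714)
-714*F = -714*5/14 = -255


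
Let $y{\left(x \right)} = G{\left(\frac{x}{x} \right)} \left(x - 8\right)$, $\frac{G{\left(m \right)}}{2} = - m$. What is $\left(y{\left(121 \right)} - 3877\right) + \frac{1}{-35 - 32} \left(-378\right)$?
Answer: $- \frac{274523}{67} \approx -4097.4$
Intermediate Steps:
$G{\left(m \right)} = - 2 m$ ($G{\left(m \right)} = 2 \left(- m\right) = - 2 m$)
$y{\left(x \right)} = 16 - 2 x$ ($y{\left(x \right)} = - 2 \frac{x}{x} \left(x - 8\right) = \left(-2\right) 1 \left(-8 + x\right) = - 2 \left(-8 + x\right) = 16 - 2 x$)
$\left(y{\left(121 \right)} - 3877\right) + \frac{1}{-35 - 32} \left(-378\right) = \left(\left(16 - 242\right) - 3877\right) + \frac{1}{-35 - 32} \left(-378\right) = \left(\left(16 - 242\right) - 3877\right) + \frac{1}{-67} \left(-378\right) = \left(-226 - 3877\right) - - \frac{378}{67} = -4103 + \frac{378}{67} = - \frac{274523}{67}$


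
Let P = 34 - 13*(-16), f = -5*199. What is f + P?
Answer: -753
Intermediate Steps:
f = -995
P = 242 (P = 34 + 208 = 242)
f + P = -995 + 242 = -753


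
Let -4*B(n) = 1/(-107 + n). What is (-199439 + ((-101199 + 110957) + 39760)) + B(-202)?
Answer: -185302355/1236 ≈ -1.4992e+5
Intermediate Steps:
B(n) = -1/(4*(-107 + n))
(-199439 + ((-101199 + 110957) + 39760)) + B(-202) = (-199439 + ((-101199 + 110957) + 39760)) - 1/(-428 + 4*(-202)) = (-199439 + (9758 + 39760)) - 1/(-428 - 808) = (-199439 + 49518) - 1/(-1236) = -149921 - 1*(-1/1236) = -149921 + 1/1236 = -185302355/1236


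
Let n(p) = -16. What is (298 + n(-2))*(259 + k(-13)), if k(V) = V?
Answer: 69372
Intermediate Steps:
(298 + n(-2))*(259 + k(-13)) = (298 - 16)*(259 - 13) = 282*246 = 69372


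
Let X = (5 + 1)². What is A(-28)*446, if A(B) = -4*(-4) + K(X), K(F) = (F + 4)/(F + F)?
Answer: 66454/9 ≈ 7383.8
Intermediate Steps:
X = 36 (X = 6² = 36)
K(F) = (4 + F)/(2*F) (K(F) = (4 + F)/((2*F)) = (4 + F)*(1/(2*F)) = (4 + F)/(2*F))
A(B) = 149/9 (A(B) = -4*(-4) + (½)*(4 + 36)/36 = 16 + (½)*(1/36)*40 = 16 + 5/9 = 149/9)
A(-28)*446 = (149/9)*446 = 66454/9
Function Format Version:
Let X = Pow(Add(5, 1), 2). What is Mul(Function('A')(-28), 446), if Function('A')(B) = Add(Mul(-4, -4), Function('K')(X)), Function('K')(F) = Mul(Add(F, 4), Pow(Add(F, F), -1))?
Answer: Rational(66454, 9) ≈ 7383.8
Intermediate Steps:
X = 36 (X = Pow(6, 2) = 36)
Function('K')(F) = Mul(Rational(1, 2), Pow(F, -1), Add(4, F)) (Function('K')(F) = Mul(Add(4, F), Pow(Mul(2, F), -1)) = Mul(Add(4, F), Mul(Rational(1, 2), Pow(F, -1))) = Mul(Rational(1, 2), Pow(F, -1), Add(4, F)))
Function('A')(B) = Rational(149, 9) (Function('A')(B) = Add(Mul(-4, -4), Mul(Rational(1, 2), Pow(36, -1), Add(4, 36))) = Add(16, Mul(Rational(1, 2), Rational(1, 36), 40)) = Add(16, Rational(5, 9)) = Rational(149, 9))
Mul(Function('A')(-28), 446) = Mul(Rational(149, 9), 446) = Rational(66454, 9)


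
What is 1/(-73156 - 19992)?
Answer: -1/93148 ≈ -1.0736e-5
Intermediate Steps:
1/(-73156 - 19992) = 1/(-93148) = -1/93148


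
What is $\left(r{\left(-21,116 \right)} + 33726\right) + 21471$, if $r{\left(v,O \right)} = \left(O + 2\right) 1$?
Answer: $55315$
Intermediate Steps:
$r{\left(v,O \right)} = 2 + O$ ($r{\left(v,O \right)} = \left(2 + O\right) 1 = 2 + O$)
$\left(r{\left(-21,116 \right)} + 33726\right) + 21471 = \left(\left(2 + 116\right) + 33726\right) + 21471 = \left(118 + 33726\right) + 21471 = 33844 + 21471 = 55315$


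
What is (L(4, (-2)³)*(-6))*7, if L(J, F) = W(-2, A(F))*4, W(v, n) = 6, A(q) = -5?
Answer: -1008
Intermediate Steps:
L(J, F) = 24 (L(J, F) = 6*4 = 24)
(L(4, (-2)³)*(-6))*7 = (24*(-6))*7 = -144*7 = -1008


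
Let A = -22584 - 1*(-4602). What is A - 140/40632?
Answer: -182661191/10158 ≈ -17982.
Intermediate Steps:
A = -17982 (A = -22584 + 4602 = -17982)
A - 140/40632 = -17982 - 140/40632 = -17982 - 1*35/10158 = -17982 - 35/10158 = -182661191/10158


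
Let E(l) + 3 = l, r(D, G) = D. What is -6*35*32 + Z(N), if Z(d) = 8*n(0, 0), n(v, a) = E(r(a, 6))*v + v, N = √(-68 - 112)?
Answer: -6720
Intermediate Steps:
N = 6*I*√5 (N = √(-180) = 6*I*√5 ≈ 13.416*I)
E(l) = -3 + l
n(v, a) = v + v*(-3 + a) (n(v, a) = (-3 + a)*v + v = v*(-3 + a) + v = v + v*(-3 + a))
Z(d) = 0 (Z(d) = 8*(0*(-2 + 0)) = 8*(0*(-2)) = 8*0 = 0)
-6*35*32 + Z(N) = -6*35*32 + 0 = -210*32 + 0 = -6720 + 0 = -6720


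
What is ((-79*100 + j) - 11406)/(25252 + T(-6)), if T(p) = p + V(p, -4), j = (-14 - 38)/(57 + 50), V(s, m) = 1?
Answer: -2065794/2701429 ≈ -0.76470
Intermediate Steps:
j = -52/107 ≈ -0.48598
T(p) = 1 + p (T(p) = p + 1 = 1 + p)
((-79*100 + j) - 11406)/(25252 + T(-6)) = ((-79*100 - 52/107) - 11406)/(25252 + (1 - 6)) = ((-7900 - 52/107) - 11406)/(25252 - 5) = (-845352/107 - 11406)/25247 = -2065794/107*1/25247 = -2065794/2701429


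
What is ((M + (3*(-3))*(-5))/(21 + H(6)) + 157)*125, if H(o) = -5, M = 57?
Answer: 163375/8 ≈ 20422.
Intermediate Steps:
((M + (3*(-3))*(-5))/(21 + H(6)) + 157)*125 = ((57 + (3*(-3))*(-5))/(21 - 5) + 157)*125 = ((57 - 9*(-5))/16 + 157)*125 = ((57 + 45)*(1/16) + 157)*125 = (102*(1/16) + 157)*125 = (51/8 + 157)*125 = (1307/8)*125 = 163375/8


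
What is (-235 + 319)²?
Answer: 7056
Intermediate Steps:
(-235 + 319)² = 84² = 7056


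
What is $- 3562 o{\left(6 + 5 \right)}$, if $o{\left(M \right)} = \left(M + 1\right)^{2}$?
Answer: $-512928$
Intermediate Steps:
$o{\left(M \right)} = \left(1 + M\right)^{2}$
$- 3562 o{\left(6 + 5 \right)} = - 3562 \left(1 + \left(6 + 5\right)\right)^{2} = - 3562 \left(1 + 11\right)^{2} = - 3562 \cdot 12^{2} = \left(-3562\right) 144 = -512928$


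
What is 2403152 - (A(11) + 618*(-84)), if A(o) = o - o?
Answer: 2455064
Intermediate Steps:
A(o) = 0
2403152 - (A(11) + 618*(-84)) = 2403152 - (0 + 618*(-84)) = 2403152 - (0 - 51912) = 2403152 - 1*(-51912) = 2403152 + 51912 = 2455064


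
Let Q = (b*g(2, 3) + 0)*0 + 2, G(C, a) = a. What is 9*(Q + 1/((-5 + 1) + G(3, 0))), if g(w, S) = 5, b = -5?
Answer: 63/4 ≈ 15.750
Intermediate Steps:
Q = 2 (Q = (-5*5 + 0)*0 + 2 = (-25 + 0)*0 + 2 = -25*0 + 2 = 0 + 2 = 2)
9*(Q + 1/((-5 + 1) + G(3, 0))) = 9*(2 + 1/((-5 + 1) + 0)) = 9*(2 + 1/(-4 + 0)) = 9*(2 + 1/(-4)) = 9*(2 - ¼) = 9*(7/4) = 63/4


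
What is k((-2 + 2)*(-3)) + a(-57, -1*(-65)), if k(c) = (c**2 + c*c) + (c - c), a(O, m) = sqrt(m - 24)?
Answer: sqrt(41) ≈ 6.4031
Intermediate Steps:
a(O, m) = sqrt(-24 + m)
k(c) = 2*c**2 (k(c) = (c**2 + c**2) + 0 = 2*c**2 + 0 = 2*c**2)
k((-2 + 2)*(-3)) + a(-57, -1*(-65)) = 2*((-2 + 2)*(-3))**2 + sqrt(-24 - 1*(-65)) = 2*(0*(-3))**2 + sqrt(-24 + 65) = 2*0**2 + sqrt(41) = 2*0 + sqrt(41) = 0 + sqrt(41) = sqrt(41)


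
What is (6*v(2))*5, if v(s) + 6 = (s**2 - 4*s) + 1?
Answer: -270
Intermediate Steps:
v(s) = -5 + s**2 - 4*s (v(s) = -6 + ((s**2 - 4*s) + 1) = -6 + (1 + s**2 - 4*s) = -5 + s**2 - 4*s)
(6*v(2))*5 = (6*(-5 + 2**2 - 4*2))*5 = (6*(-5 + 4 - 8))*5 = (6*(-9))*5 = -54*5 = -270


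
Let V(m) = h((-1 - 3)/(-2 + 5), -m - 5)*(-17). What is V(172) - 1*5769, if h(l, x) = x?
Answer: -2760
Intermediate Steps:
V(m) = 85 + 17*m (V(m) = (-m - 5)*(-17) = (-5 - m)*(-17) = 85 + 17*m)
V(172) - 1*5769 = (85 + 17*172) - 1*5769 = (85 + 2924) - 5769 = 3009 - 5769 = -2760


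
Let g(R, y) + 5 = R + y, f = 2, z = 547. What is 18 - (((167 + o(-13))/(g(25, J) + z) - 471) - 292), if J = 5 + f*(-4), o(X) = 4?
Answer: 146771/188 ≈ 780.70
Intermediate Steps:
J = -3 (J = 5 + 2*(-4) = 5 - 8 = -3)
g(R, y) = -5 + R + y (g(R, y) = -5 + (R + y) = -5 + R + y)
18 - (((167 + o(-13))/(g(25, J) + z) - 471) - 292) = 18 - (((167 + 4)/((-5 + 25 - 3) + 547) - 471) - 292) = 18 - ((171/(17 + 547) - 471) - 292) = 18 - ((171/564 - 471) - 292) = 18 - ((171*(1/564) - 471) - 292) = 18 - ((57/188 - 471) - 292) = 18 - (-88491/188 - 292) = 18 - 1*(-143387/188) = 18 + 143387/188 = 146771/188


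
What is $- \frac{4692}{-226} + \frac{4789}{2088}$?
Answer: $\frac{5439605}{235944} \approx 23.055$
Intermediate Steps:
$- \frac{4692}{-226} + \frac{4789}{2088} = \left(-4692\right) \left(- \frac{1}{226}\right) + 4789 \cdot \frac{1}{2088} = \frac{2346}{113} + \frac{4789}{2088} = \frac{5439605}{235944}$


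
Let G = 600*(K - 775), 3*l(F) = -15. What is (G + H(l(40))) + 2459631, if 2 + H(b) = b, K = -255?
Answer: 1841624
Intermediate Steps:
l(F) = -5 (l(F) = (1/3)*(-15) = -5)
H(b) = -2 + b
G = -618000 (G = 600*(-255 - 775) = 600*(-1030) = -618000)
(G + H(l(40))) + 2459631 = (-618000 + (-2 - 5)) + 2459631 = (-618000 - 7) + 2459631 = -618007 + 2459631 = 1841624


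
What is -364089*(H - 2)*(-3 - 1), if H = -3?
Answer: -7281780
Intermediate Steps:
-364089*(H - 2)*(-3 - 1) = -364089*(-3 - 2)*(-3 - 1) = -(-1820445)*(-4) = -364089*20 = -7281780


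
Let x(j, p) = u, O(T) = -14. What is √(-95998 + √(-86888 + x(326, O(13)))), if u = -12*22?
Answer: √(-95998 + 4*I*√5447) ≈ 0.476 + 309.84*I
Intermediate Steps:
u = -264
x(j, p) = -264
√(-95998 + √(-86888 + x(326, O(13)))) = √(-95998 + √(-86888 - 264)) = √(-95998 + √(-87152)) = √(-95998 + 4*I*√5447)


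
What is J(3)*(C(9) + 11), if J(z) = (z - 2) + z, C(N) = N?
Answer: 80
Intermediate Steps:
J(z) = -2 + 2*z (J(z) = (-2 + z) + z = -2 + 2*z)
J(3)*(C(9) + 11) = (-2 + 2*3)*(9 + 11) = (-2 + 6)*20 = 4*20 = 80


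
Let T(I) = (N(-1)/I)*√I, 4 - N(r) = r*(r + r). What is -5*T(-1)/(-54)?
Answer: -5*I/27 ≈ -0.18519*I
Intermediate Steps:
N(r) = 4 - 2*r² (N(r) = 4 - r*(r + r) = 4 - r*2*r = 4 - 2*r²)
T(I) = 2/√I (T(I) = ((4 - 2*(-1)²)/I)*√I = ((4 - 2*1)/I)*√I = ((4 - 2)/I)*√I = (2/I)*√I = 2/√I)
-5*T(-1)/(-54) = -10/√(-1)/(-54) = -10*(-I)*(-1/54) = -(-10)*I*(-1/54) = (10*I)*(-1/54) = -5*I/27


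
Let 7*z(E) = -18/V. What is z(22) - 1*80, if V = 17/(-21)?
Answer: -1306/17 ≈ -76.823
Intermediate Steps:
V = -17/21 (V = 17*(-1/21) = -17/21 ≈ -0.80952)
z(E) = 54/17 (z(E) = (-18/(-17/21))/7 = (-18*(-21/17))/7 = (⅐)*(378/17) = 54/17)
z(22) - 1*80 = 54/17 - 1*80 = 54/17 - 80 = -1306/17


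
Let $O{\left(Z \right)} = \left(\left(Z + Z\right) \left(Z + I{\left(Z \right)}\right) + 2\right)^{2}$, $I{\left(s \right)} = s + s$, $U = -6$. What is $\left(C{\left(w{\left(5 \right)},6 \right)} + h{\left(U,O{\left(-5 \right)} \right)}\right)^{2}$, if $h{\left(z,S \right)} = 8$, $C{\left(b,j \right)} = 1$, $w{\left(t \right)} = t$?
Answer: $81$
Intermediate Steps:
$I{\left(s \right)} = 2 s$
$O{\left(Z \right)} = \left(2 + 6 Z^{2}\right)^{2}$ ($O{\left(Z \right)} = \left(\left(Z + Z\right) \left(Z + 2 Z\right) + 2\right)^{2} = \left(2 Z 3 Z + 2\right)^{2} = \left(6 Z^{2} + 2\right)^{2} = \left(2 + 6 Z^{2}\right)^{2}$)
$\left(C{\left(w{\left(5 \right)},6 \right)} + h{\left(U,O{\left(-5 \right)} \right)}\right)^{2} = \left(1 + 8\right)^{2} = 9^{2} = 81$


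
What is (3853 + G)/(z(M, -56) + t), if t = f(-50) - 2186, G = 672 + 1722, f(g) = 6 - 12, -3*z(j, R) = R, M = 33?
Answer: -18741/6520 ≈ -2.8744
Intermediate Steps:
z(j, R) = -R/3
f(g) = -6
G = 2394
t = -2192 (t = -6 - 2186 = -2192)
(3853 + G)/(z(M, -56) + t) = (3853 + 2394)/(-⅓*(-56) - 2192) = 6247/(56/3 - 2192) = 6247/(-6520/3) = 6247*(-3/6520) = -18741/6520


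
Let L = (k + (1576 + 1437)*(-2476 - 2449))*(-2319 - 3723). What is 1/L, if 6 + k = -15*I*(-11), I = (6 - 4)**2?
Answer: 1/89653437582 ≈ 1.1154e-11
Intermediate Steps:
I = 4 (I = 2**2 = 4)
k = 654 (k = -6 - 15*4*(-11) = -6 - 60*(-11) = -6 + 660 = 654)
L = 89653437582 (L = (654 + (1576 + 1437)*(-2476 - 2449))*(-2319 - 3723) = (654 + 3013*(-4925))*(-6042) = (654 - 14839025)*(-6042) = -14838371*(-6042) = 89653437582)
1/L = 1/89653437582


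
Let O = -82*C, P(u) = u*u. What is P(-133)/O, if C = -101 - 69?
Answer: 17689/13940 ≈ 1.2689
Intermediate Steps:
C = -170
P(u) = u²
O = 13940 (O = -82*(-170) = 13940)
P(-133)/O = (-133)²/13940 = 17689*(1/13940) = 17689/13940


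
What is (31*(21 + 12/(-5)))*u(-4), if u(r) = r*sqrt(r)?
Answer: -23064*I/5 ≈ -4612.8*I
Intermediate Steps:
u(r) = r**(3/2)
(31*(21 + 12/(-5)))*u(-4) = (31*(21 + 12/(-5)))*(-4)**(3/2) = (31*(21 + 12*(-1/5)))*(-8*I) = (31*(21 - 12/5))*(-8*I) = (31*(93/5))*(-8*I) = 2883*(-8*I)/5 = -23064*I/5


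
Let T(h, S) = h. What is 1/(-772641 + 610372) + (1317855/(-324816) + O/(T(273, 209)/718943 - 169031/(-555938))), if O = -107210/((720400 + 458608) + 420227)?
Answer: -2924705783248266233944892877/683749266580631714630709872 ≈ -4.2775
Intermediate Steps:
O = -21442/319847 (O = -107210/(1179008 + 420227) = -107210/1599235 = -107210*1/1599235 = -21442/319847 ≈ -0.067038)
1/(-772641 + 610372) + (1317855/(-324816) + O/(T(273, 209)/718943 - 169031/(-555938))) = 1/(-772641 + 610372) + (1317855/(-324816) - 21442/(319847*(273/718943 - 169031/(-555938)))) = 1/(-162269) + (1317855*(-1/324816) - 21442/(319847*(273*(1/718943) - 169031*(-1/555938)))) = -1/162269 + (-439285/108272 - 21442/(319847*(273/718943 + 169031/555938))) = -1/162269 + (-439285/108272 - 21442/(319847*121675425307/399687733534)) = -1/162269 + (-439285/108272 - 21442/319847*399687733534/121675425307) = -1/162269 + (-439285/108272 - 8570104382436028/38917519758168029) = -1/162269 - 18023785008661956242881/4213677699256368835888 = -2924705783248266233944892877/683749266580631714630709872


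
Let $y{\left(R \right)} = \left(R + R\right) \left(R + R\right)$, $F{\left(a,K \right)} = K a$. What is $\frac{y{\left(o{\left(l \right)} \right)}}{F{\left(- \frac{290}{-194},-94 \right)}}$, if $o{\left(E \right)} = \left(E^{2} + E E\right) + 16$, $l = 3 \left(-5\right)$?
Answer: $- \frac{42128264}{6815} \approx -6181.7$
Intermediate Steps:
$l = -15$
$o{\left(E \right)} = 16 + 2 E^{2}$ ($o{\left(E \right)} = \left(E^{2} + E^{2}\right) + 16 = 2 E^{2} + 16 = 16 + 2 E^{2}$)
$y{\left(R \right)} = 4 R^{2}$ ($y{\left(R \right)} = 2 R 2 R = 4 R^{2}$)
$\frac{y{\left(o{\left(l \right)} \right)}}{F{\left(- \frac{290}{-194},-94 \right)}} = \frac{4 \left(16 + 2 \left(-15\right)^{2}\right)^{2}}{\left(-94\right) \left(- \frac{290}{-194}\right)} = \frac{4 \left(16 + 2 \cdot 225\right)^{2}}{\left(-94\right) \left(\left(-290\right) \left(- \frac{1}{194}\right)\right)} = \frac{4 \left(16 + 450\right)^{2}}{\left(-94\right) \frac{145}{97}} = \frac{4 \cdot 466^{2}}{- \frac{13630}{97}} = 4 \cdot 217156 \left(- \frac{97}{13630}\right) = 868624 \left(- \frac{97}{13630}\right) = - \frac{42128264}{6815}$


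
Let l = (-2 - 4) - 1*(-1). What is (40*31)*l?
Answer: -6200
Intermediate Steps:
l = -5 (l = -6 + 1 = -5)
(40*31)*l = (40*31)*(-5) = 1240*(-5) = -6200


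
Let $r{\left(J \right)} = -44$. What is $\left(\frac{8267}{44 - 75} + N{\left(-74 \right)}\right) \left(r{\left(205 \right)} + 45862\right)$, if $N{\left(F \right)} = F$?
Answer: $-15609158$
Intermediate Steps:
$\left(\frac{8267}{44 - 75} + N{\left(-74 \right)}\right) \left(r{\left(205 \right)} + 45862\right) = \left(\frac{8267}{44 - 75} - 74\right) \left(-44 + 45862\right) = \left(\frac{8267}{44 - 75} - 74\right) 45818 = \left(\frac{8267}{-31} - 74\right) 45818 = \left(8267 \left(- \frac{1}{31}\right) - 74\right) 45818 = \left(- \frac{8267}{31} - 74\right) 45818 = \left(- \frac{10561}{31}\right) 45818 = -15609158$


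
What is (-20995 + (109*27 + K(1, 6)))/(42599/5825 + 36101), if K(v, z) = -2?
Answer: -17527425/35055154 ≈ -0.50000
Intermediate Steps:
(-20995 + (109*27 + K(1, 6)))/(42599/5825 + 36101) = (-20995 + (109*27 - 2))/(42599/5825 + 36101) = (-20995 + (2943 - 2))/(42599*(1/5825) + 36101) = (-20995 + 2941)/(42599/5825 + 36101) = -18054/210330924/5825 = -18054*5825/210330924 = -17527425/35055154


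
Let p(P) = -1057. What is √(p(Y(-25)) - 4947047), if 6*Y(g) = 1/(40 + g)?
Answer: 2*I*√1237026 ≈ 2224.4*I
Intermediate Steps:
Y(g) = 1/(6*(40 + g))
√(p(Y(-25)) - 4947047) = √(-1057 - 4947047) = √(-4948104) = 2*I*√1237026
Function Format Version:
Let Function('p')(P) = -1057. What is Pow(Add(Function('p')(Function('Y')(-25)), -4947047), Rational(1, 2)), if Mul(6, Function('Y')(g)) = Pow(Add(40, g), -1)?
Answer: Mul(2, I, Pow(1237026, Rational(1, 2))) ≈ Mul(2224.4, I)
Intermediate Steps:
Function('Y')(g) = Mul(Rational(1, 6), Pow(Add(40, g), -1))
Pow(Add(Function('p')(Function('Y')(-25)), -4947047), Rational(1, 2)) = Pow(Add(-1057, -4947047), Rational(1, 2)) = Pow(-4948104, Rational(1, 2)) = Mul(2, I, Pow(1237026, Rational(1, 2)))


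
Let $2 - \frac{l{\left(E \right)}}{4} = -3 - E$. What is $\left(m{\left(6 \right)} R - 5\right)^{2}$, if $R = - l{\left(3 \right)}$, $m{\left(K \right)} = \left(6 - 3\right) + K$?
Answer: $85849$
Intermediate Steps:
$m{\left(K \right)} = 3 + K$
$l{\left(E \right)} = 20 + 4 E$ ($l{\left(E \right)} = 8 - 4 \left(-3 - E\right) = 8 + \left(12 + 4 E\right) = 20 + 4 E$)
$R = -32$ ($R = - (20 + 4 \cdot 3) = - (20 + 12) = \left(-1\right) 32 = -32$)
$\left(m{\left(6 \right)} R - 5\right)^{2} = \left(\left(3 + 6\right) \left(-32\right) - 5\right)^{2} = \left(9 \left(-32\right) - 5\right)^{2} = \left(-288 - 5\right)^{2} = \left(-293\right)^{2} = 85849$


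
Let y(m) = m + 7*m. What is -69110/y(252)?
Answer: -34555/1008 ≈ -34.281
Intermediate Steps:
y(m) = 8*m
-69110/y(252) = -69110/(8*252) = -69110/2016 = -69110*1/2016 = -34555/1008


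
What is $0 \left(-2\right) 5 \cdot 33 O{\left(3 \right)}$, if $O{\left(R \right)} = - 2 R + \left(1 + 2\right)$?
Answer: $0$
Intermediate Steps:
$O{\left(R \right)} = 3 - 2 R$ ($O{\left(R \right)} = - 2 R + 3 = 3 - 2 R$)
$0 \left(-2\right) 5 \cdot 33 O{\left(3 \right)} = 0 \left(-2\right) 5 \cdot 33 \left(3 - 6\right) = 0 \cdot 5 \cdot 33 \left(3 - 6\right) = 0 \cdot 33 \left(-3\right) = 0 \left(-3\right) = 0$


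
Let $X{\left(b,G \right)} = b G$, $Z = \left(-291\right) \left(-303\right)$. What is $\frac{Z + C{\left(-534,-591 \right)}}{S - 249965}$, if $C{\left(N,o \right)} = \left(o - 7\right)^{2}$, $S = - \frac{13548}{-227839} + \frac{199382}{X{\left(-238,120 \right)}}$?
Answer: $- \frac{1450353710694840}{813293876100109} \approx -1.7833$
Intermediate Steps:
$Z = 88173$
$X{\left(b,G \right)} = G b$
$S = - \frac{22520032309}{3253540920}$ ($S = - \frac{13548}{-227839} + \frac{199382}{120 \left(-238\right)} = \left(-13548\right) \left(- \frac{1}{227839}\right) + \frac{199382}{-28560} = \frac{13548}{227839} + 199382 \left(- \frac{1}{28560}\right) = \frac{13548}{227839} - \frac{99691}{14280} = - \frac{22520032309}{3253540920} \approx -6.9217$)
$C{\left(N,o \right)} = \left(-7 + o\right)^{2}$
$\frac{Z + C{\left(-534,-591 \right)}}{S - 249965} = \frac{88173 + \left(-7 - 591\right)^{2}}{- \frac{22520032309}{3253540920} - 249965} = \frac{88173 + \left(-598\right)^{2}}{- \frac{813293876100109}{3253540920}} = \left(88173 + 357604\right) \left(- \frac{3253540920}{813293876100109}\right) = 445777 \left(- \frac{3253540920}{813293876100109}\right) = - \frac{1450353710694840}{813293876100109}$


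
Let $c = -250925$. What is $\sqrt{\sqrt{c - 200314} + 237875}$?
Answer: $\sqrt{237875 + i \sqrt{451239}} \approx 487.72 + 0.6887 i$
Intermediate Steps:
$\sqrt{\sqrt{c - 200314} + 237875} = \sqrt{\sqrt{-250925 - 200314} + 237875} = \sqrt{\sqrt{-451239} + 237875} = \sqrt{i \sqrt{451239} + 237875} = \sqrt{237875 + i \sqrt{451239}}$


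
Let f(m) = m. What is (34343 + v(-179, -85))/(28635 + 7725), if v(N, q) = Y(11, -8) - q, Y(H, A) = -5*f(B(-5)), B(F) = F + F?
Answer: 17239/18180 ≈ 0.94824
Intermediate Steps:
B(F) = 2*F
Y(H, A) = 50 (Y(H, A) = -10*(-5) = -5*(-10) = 50)
v(N, q) = 50 - q
(34343 + v(-179, -85))/(28635 + 7725) = (34343 + (50 - 1*(-85)))/(28635 + 7725) = (34343 + (50 + 85))/36360 = (34343 + 135)*(1/36360) = 34478*(1/36360) = 17239/18180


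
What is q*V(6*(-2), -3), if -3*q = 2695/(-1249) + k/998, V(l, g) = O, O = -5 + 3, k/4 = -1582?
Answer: -3531094/623251 ≈ -5.6656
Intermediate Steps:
k = -6328 (k = 4*(-1582) = -6328)
O = -2
V(l, g) = -2
q = 1765547/623251 (q = -(2695/(-1249) - 6328/998)/3 = -(2695*(-1/1249) - 6328*1/998)/3 = -(-2695/1249 - 3164/499)/3 = -⅓*(-5296641/623251) = 1765547/623251 ≈ 2.8328)
q*V(6*(-2), -3) = (1765547/623251)*(-2) = -3531094/623251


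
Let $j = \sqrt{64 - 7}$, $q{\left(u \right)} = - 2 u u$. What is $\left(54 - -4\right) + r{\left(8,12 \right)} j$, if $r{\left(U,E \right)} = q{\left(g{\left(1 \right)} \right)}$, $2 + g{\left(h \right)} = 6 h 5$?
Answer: $58 - 1568 \sqrt{57} \approx -11780.0$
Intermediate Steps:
$g{\left(h \right)} = -2 + 30 h$ ($g{\left(h \right)} = -2 + 6 h 5 = -2 + 30 h$)
$q{\left(u \right)} = - 2 u^{2}$
$r{\left(U,E \right)} = -1568$ ($r{\left(U,E \right)} = - 2 \left(-2 + 30 \cdot 1\right)^{2} = - 2 \left(-2 + 30\right)^{2} = - 2 \cdot 28^{2} = \left(-2\right) 784 = -1568$)
$j = \sqrt{57}$ ($j = \sqrt{64 - 7} = \sqrt{57} \approx 7.5498$)
$\left(54 - -4\right) + r{\left(8,12 \right)} j = \left(54 - -4\right) - 1568 \sqrt{57} = \left(54 + 4\right) - 1568 \sqrt{57} = 58 - 1568 \sqrt{57}$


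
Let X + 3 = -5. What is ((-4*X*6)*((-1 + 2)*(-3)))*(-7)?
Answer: 4032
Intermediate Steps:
X = -8 (X = -3 - 5 = -8)
((-4*X*6)*((-1 + 2)*(-3)))*(-7) = ((-4*(-8)*6)*((-1 + 2)*(-3)))*(-7) = ((32*6)*(1*(-3)))*(-7) = (192*(-3))*(-7) = -576*(-7) = 4032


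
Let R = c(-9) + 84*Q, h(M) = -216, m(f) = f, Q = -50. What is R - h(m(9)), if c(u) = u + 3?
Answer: -3990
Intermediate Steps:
c(u) = 3 + u
R = -4206 (R = (3 - 9) + 84*(-50) = -6 - 4200 = -4206)
R - h(m(9)) = -4206 - 1*(-216) = -4206 + 216 = -3990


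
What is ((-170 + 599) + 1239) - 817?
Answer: 851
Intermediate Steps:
((-170 + 599) + 1239) - 817 = (429 + 1239) - 817 = 1668 - 817 = 851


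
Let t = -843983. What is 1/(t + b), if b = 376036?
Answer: -1/467947 ≈ -2.1370e-6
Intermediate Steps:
1/(t + b) = 1/(-843983 + 376036) = 1/(-467947) = -1/467947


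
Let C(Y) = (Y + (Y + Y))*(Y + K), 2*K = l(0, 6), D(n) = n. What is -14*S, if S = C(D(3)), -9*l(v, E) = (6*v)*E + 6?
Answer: -336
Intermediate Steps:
l(v, E) = -2/3 - 2*E*v/3 (l(v, E) = -((6*v)*E + 6)/9 = -(6*E*v + 6)/9 = -(6 + 6*E*v)/9 = -2/3 - 2*E*v/3)
K = -1/3 (K = (-2/3 - 2/3*6*0)/2 = (-2/3 + 0)/2 = (1/2)*(-2/3) = -1/3 ≈ -0.33333)
C(Y) = 3*Y*(-1/3 + Y) (C(Y) = (Y + (Y + Y))*(Y - 1/3) = (Y + 2*Y)*(-1/3 + Y) = (3*Y)*(-1/3 + Y) = 3*Y*(-1/3 + Y))
S = 24 (S = 3*(-1 + 3*3) = 3*(-1 + 9) = 3*8 = 24)
-14*S = -14*24 = -336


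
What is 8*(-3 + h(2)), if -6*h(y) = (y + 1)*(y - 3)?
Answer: -20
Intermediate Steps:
h(y) = -(1 + y)*(-3 + y)/6 (h(y) = -(y + 1)*(y - 3)/6 = -(1 + y)*(-3 + y)/6)
8*(-3 + h(2)) = 8*(-3 + (½ - ⅙*2² + (⅓)*2)) = 8*(-3 + (½ - ⅙*4 + ⅔)) = 8*(-3 + (½ - ⅔ + ⅔)) = 8*(-3 + ½) = 8*(-5/2) = -20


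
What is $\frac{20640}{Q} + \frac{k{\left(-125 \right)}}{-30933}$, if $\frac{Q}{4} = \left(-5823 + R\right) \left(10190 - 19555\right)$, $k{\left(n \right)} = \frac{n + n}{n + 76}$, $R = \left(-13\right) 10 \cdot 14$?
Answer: $- \frac{2014614806}{21698002683063} \approx -9.2848 \cdot 10^{-5}$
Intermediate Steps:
$R = -1820$ ($R = \left(-130\right) 14 = -1820$)
$k{\left(n \right)} = \frac{2 n}{76 + n}$
$Q = 286306780$ ($Q = 4 \left(-5823 - 1820\right) \left(10190 - 19555\right) = 4 \left(\left(-7643\right) \left(-9365\right)\right) = 4 \cdot 71576695 = 286306780$)
$\frac{20640}{Q} + \frac{k{\left(-125 \right)}}{-30933} = \frac{20640}{286306780} + \frac{2 \left(-125\right) \frac{1}{76 - 125}}{-30933} = 20640 \cdot \frac{1}{286306780} + 2 \left(-125\right) \frac{1}{-49} \left(- \frac{1}{30933}\right) = \frac{1032}{14315339} + 2 \left(-125\right) \left(- \frac{1}{49}\right) \left(- \frac{1}{30933}\right) = \frac{1032}{14315339} + \frac{250}{49} \left(- \frac{1}{30933}\right) = \frac{1032}{14315339} - \frac{250}{1515717} = - \frac{2014614806}{21698002683063}$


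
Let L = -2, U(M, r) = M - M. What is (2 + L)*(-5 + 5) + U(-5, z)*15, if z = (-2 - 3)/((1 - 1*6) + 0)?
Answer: 0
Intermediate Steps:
z = 1 (z = -5/((1 - 6) + 0) = -5/(-5 + 0) = -5/(-5) = -5*(-⅕) = 1)
U(M, r) = 0
(2 + L)*(-5 + 5) + U(-5, z)*15 = (2 - 2)*(-5 + 5) + 0*15 = 0*0 + 0 = 0 + 0 = 0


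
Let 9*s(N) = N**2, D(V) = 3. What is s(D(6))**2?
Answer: 1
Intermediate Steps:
s(N) = N**2/9
s(D(6))**2 = ((1/9)*3**2)**2 = ((1/9)*9)**2 = 1**2 = 1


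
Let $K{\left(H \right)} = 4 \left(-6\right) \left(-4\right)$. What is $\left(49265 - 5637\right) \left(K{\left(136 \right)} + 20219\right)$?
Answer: $886302820$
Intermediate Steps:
$K{\left(H \right)} = 96$ ($K{\left(H \right)} = \left(-24\right) \left(-4\right) = 96$)
$\left(49265 - 5637\right) \left(K{\left(136 \right)} + 20219\right) = \left(49265 - 5637\right) \left(96 + 20219\right) = 43628 \cdot 20315 = 886302820$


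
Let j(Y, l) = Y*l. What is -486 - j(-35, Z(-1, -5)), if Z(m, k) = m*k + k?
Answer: -486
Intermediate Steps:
Z(m, k) = k + k*m (Z(m, k) = k*m + k = k + k*m)
-486 - j(-35, Z(-1, -5)) = -486 - (-35)*(-5*(1 - 1)) = -486 - (-35)*(-5*0) = -486 - (-35)*0 = -486 - 1*0 = -486 + 0 = -486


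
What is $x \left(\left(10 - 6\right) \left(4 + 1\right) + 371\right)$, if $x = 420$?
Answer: $164220$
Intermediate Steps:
$x \left(\left(10 - 6\right) \left(4 + 1\right) + 371\right) = 420 \left(\left(10 - 6\right) \left(4 + 1\right) + 371\right) = 420 \left(4 \cdot 5 + 371\right) = 420 \left(20 + 371\right) = 420 \cdot 391 = 164220$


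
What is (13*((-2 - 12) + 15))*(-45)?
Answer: -585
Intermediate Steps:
(13*((-2 - 12) + 15))*(-45) = (13*(-14 + 15))*(-45) = (13*1)*(-45) = 13*(-45) = -585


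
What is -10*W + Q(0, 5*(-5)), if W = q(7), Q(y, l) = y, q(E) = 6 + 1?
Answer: -70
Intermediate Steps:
q(E) = 7
W = 7
-10*W + Q(0, 5*(-5)) = -10*7 + 0 = -70 + 0 = -70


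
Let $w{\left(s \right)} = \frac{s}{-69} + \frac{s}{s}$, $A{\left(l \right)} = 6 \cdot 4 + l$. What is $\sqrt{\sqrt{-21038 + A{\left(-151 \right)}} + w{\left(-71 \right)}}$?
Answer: $\frac{\sqrt{9660 + 4761 i \sqrt{21165}}}{69} \approx 8.5885 + 8.4696 i$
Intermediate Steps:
$A{\left(l \right)} = 24 + l$
$w{\left(s \right)} = 1 - \frac{s}{69}$ ($w{\left(s \right)} = s \left(- \frac{1}{69}\right) + 1 = - \frac{s}{69} + 1 = 1 - \frac{s}{69}$)
$\sqrt{\sqrt{-21038 + A{\left(-151 \right)}} + w{\left(-71 \right)}} = \sqrt{\sqrt{-21038 + \left(24 - 151\right)} + \left(1 - - \frac{71}{69}\right)} = \sqrt{\sqrt{-21038 - 127} + \left(1 + \frac{71}{69}\right)} = \sqrt{\sqrt{-21165} + \frac{140}{69}} = \sqrt{i \sqrt{21165} + \frac{140}{69}} = \sqrt{\frac{140}{69} + i \sqrt{21165}}$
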